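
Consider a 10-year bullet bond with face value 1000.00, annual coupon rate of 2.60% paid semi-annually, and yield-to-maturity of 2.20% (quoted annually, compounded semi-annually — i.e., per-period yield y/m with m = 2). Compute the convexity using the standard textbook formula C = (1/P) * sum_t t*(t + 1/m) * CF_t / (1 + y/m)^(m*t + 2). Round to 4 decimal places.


Answer: Convexity = 87.7030

Derivation:
Coupon per period c = face * coupon_rate / m = 13.000000
Periods per year m = 2; per-period yield y/m = 0.011000
Number of cashflows N = 20
Cashflows (t years, CF_t, discount factor 1/(1+y/m)^(m*t), PV):
  t = 0.5000: CF_t = 13.000000, DF = 0.989120, PV = 12.858556
  t = 1.0000: CF_t = 13.000000, DF = 0.978358, PV = 12.718651
  t = 1.5000: CF_t = 13.000000, DF = 0.967713, PV = 12.580268
  t = 2.0000: CF_t = 13.000000, DF = 0.957184, PV = 12.443390
  t = 2.5000: CF_t = 13.000000, DF = 0.946769, PV = 12.308002
  t = 3.0000: CF_t = 13.000000, DF = 0.936468, PV = 12.174087
  t = 3.5000: CF_t = 13.000000, DF = 0.926279, PV = 12.041630
  t = 4.0000: CF_t = 13.000000, DF = 0.916201, PV = 11.910613
  t = 4.5000: CF_t = 13.000000, DF = 0.906232, PV = 11.781022
  t = 5.0000: CF_t = 13.000000, DF = 0.896372, PV = 11.652840
  t = 5.5000: CF_t = 13.000000, DF = 0.886620, PV = 11.526054
  t = 6.0000: CF_t = 13.000000, DF = 0.876973, PV = 11.400647
  t = 6.5000: CF_t = 13.000000, DF = 0.867431, PV = 11.276604
  t = 7.0000: CF_t = 13.000000, DF = 0.857993, PV = 11.153911
  t = 7.5000: CF_t = 13.000000, DF = 0.848658, PV = 11.032553
  t = 8.0000: CF_t = 13.000000, DF = 0.839424, PV = 10.912515
  t = 8.5000: CF_t = 13.000000, DF = 0.830291, PV = 10.793784
  t = 9.0000: CF_t = 13.000000, DF = 0.821257, PV = 10.676344
  t = 9.5000: CF_t = 13.000000, DF = 0.812322, PV = 10.560182
  t = 10.0000: CF_t = 1013.000000, DF = 0.803483, PV = 813.928646
Price P = sum_t PV_t = 1035.730298
Convexity numerator sum_t t*(t + 1/m) * CF_t / (1+y/m)^(m*t + 2):
  t = 0.5000: term = 6.290134
  t = 1.0000: term = 18.665086
  t = 1.5000: term = 36.924007
  t = 2.0000: term = 60.870437
  t = 2.5000: term = 90.312222
  t = 3.0000: term = 125.061435
  t = 3.5000: term = 164.934302
  t = 4.0000: term = 209.751126
  t = 4.5000: term = 259.336210
  t = 5.0000: term = 313.517783
  t = 5.5000: term = 372.127932
  t = 6.0000: term = 435.002528
  t = 6.5000: term = 501.981157
  t = 7.0000: term = 572.907050
  t = 7.5000: term = 647.627017
  t = 8.0000: term = 725.991380
  t = 8.5000: term = 807.853910
  t = 9.0000: term = 893.071757
  t = 9.5000: term = 981.505393
  t = 10.0000: term = 83612.906704
Convexity = (1/P) * sum = 90836.637569 / 1035.730298 = 87.702984


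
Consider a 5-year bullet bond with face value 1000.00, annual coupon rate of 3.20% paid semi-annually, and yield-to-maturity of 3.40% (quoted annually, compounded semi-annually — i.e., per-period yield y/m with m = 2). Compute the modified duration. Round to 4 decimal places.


Coupon per period c = face * coupon_rate / m = 16.000000
Periods per year m = 2; per-period yield y/m = 0.017000
Number of cashflows N = 10
Cashflows (t years, CF_t, discount factor 1/(1+y/m)^(m*t), PV):
  t = 0.5000: CF_t = 16.000000, DF = 0.983284, PV = 15.732547
  t = 1.0000: CF_t = 16.000000, DF = 0.966848, PV = 15.469564
  t = 1.5000: CF_t = 16.000000, DF = 0.950686, PV = 15.210977
  t = 2.0000: CF_t = 16.000000, DF = 0.934795, PV = 14.956713
  t = 2.5000: CF_t = 16.000000, DF = 0.919169, PV = 14.706699
  t = 3.0000: CF_t = 16.000000, DF = 0.903804, PV = 14.460865
  t = 3.5000: CF_t = 16.000000, DF = 0.888696, PV = 14.219139
  t = 4.0000: CF_t = 16.000000, DF = 0.873841, PV = 13.981455
  t = 4.5000: CF_t = 16.000000, DF = 0.859234, PV = 13.747743
  t = 5.0000: CF_t = 1016.000000, DF = 0.844871, PV = 858.389069
Price P = sum_t PV_t = 990.874772
First compute Macaulay numerator sum_t t * PV_t:
  t * PV_t at t = 0.5000: 7.866273
  t * PV_t at t = 1.0000: 15.469564
  t * PV_t at t = 1.5000: 22.816466
  t * PV_t at t = 2.0000: 29.913427
  t * PV_t at t = 2.5000: 36.766749
  t * PV_t at t = 3.0000: 43.382594
  t * PV_t at t = 3.5000: 49.766988
  t * PV_t at t = 4.0000: 55.925819
  t * PV_t at t = 4.5000: 61.864844
  t * PV_t at t = 5.0000: 4291.945347
Macaulay duration D = 4615.718071 / 990.874772 = 4.658225
Modified duration = D / (1 + y/m) = 4.658225 / (1 + 0.017000) = 4.580359

Answer: Modified duration = 4.5804


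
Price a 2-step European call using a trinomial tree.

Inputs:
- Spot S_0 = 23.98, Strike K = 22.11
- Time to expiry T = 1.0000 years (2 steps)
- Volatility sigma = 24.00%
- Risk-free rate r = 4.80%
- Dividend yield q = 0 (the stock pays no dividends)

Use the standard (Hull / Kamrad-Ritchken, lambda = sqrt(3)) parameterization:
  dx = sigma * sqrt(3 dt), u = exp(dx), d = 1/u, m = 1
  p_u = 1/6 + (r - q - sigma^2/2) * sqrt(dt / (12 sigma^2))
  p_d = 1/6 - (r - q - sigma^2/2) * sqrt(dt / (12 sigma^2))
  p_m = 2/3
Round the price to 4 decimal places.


dt = T/N = 0.500000; dx = sigma*sqrt(3*dt) = 0.293939
u = exp(dx) = 1.341702; d = 1/u = 0.745322
p_u = 0.182997, p_m = 0.666667, p_d = 0.150337
Discount per step: exp(-r*dt) = 0.976286
Stock lattice S(k, j) with j the centered position index:
  k=0: S(0,+0) = 23.9800
  k=1: S(1,-1) = 17.8728; S(1,+0) = 23.9800; S(1,+1) = 32.1740
  k=2: S(2,-2) = 13.3210; S(2,-1) = 17.8728; S(2,+0) = 23.9800; S(2,+1) = 32.1740; S(2,+2) = 43.1679
Terminal payoffs V(N, j) = max(S_T - K, 0):
  V(2,-2) = 0.000000; V(2,-1) = 0.000000; V(2,+0) = 1.870000; V(2,+1) = 10.064008; V(2,+2) = 21.057923
Backward induction: V(k, j) = exp(-r*dt) * [p_u * V(k+1, j+1) + p_m * V(k+1, j) + p_d * V(k+1, j-1)]
  V(1,-1) = exp(-r*dt) * [p_u*1.870000 + p_m*0.000000 + p_d*0.000000] = 0.334089
  V(1,+0) = exp(-r*dt) * [p_u*10.064008 + p_m*1.870000 + p_d*0.000000] = 3.015108
  V(1,+1) = exp(-r*dt) * [p_u*21.057923 + p_m*10.064008 + p_d*1.870000] = 10.586839
  V(0,+0) = exp(-r*dt) * [p_u*10.586839 + p_m*3.015108 + p_d*0.334089] = 3.902852

Answer: Price = V(0,0) = 3.9029


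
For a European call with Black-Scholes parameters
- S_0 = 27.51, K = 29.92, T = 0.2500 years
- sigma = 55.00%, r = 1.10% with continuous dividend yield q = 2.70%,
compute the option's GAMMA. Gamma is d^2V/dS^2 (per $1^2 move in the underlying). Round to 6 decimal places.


Answer: Gamma = 0.051514

Derivation:
d1 = -0.1824184661; d2 = -0.4574184661
phi(d1) = 0.3923594945; exp(-qT) = 0.9932727301; exp(-rT) = 0.9972537778
Gamma = exp(-qT) * phi(d1) / (S * sigma * sqrt(T)) = 0.9932727301 * 0.3923594945 / (27.5100 * 0.5500 * 0.5000000000) = 0.051514


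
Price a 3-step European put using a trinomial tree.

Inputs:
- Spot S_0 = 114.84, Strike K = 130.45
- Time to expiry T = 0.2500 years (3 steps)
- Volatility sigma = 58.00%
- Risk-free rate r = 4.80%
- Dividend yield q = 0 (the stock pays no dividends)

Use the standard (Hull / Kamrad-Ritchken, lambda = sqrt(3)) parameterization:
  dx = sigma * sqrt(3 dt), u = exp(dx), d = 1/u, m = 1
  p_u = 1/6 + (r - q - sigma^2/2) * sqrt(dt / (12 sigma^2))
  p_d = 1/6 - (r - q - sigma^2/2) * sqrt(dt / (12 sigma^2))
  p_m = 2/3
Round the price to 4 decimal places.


Answer: Price = V(0,0) = 22.6495

Derivation:
dt = T/N = 0.083333; dx = sigma*sqrt(3*dt) = 0.290000
u = exp(dx) = 1.336427; d = 1/u = 0.748264
p_u = 0.149397, p_m = 0.666667, p_d = 0.183937
Discount per step: exp(-r*dt) = 0.996008
Stock lattice S(k, j) with j the centered position index:
  k=0: S(0,+0) = 114.8400
  k=1: S(1,-1) = 85.9306; S(1,+0) = 114.8400; S(1,+1) = 153.4753
  k=2: S(2,-2) = 64.2987; S(2,-1) = 85.9306; S(2,+0) = 114.8400; S(2,+1) = 153.4753; S(2,+2) = 205.1087
  k=3: S(3,-3) = 48.1124; S(3,-2) = 64.2987; S(3,-1) = 85.9306; S(3,+0) = 114.8400; S(3,+1) = 153.4753; S(3,+2) = 205.1087; S(3,+3) = 274.1128
Terminal payoffs V(N, j) = max(K - S_T, 0):
  V(3,-3) = 82.337604; V(3,-2) = 66.151272; V(3,-1) = 44.519412; V(3,+0) = 15.610000; V(3,+1) = 0.000000; V(3,+2) = 0.000000; V(3,+3) = 0.000000
Backward induction: V(k, j) = exp(-r*dt) * [p_u * V(k+1, j+1) + p_m * V(k+1, j) + p_d * V(k+1, j-1)]
  V(2,-2) = exp(-r*dt) * [p_u*44.519412 + p_m*66.151272 + p_d*82.337604] = 65.633747
  V(2,-1) = exp(-r*dt) * [p_u*15.610000 + p_m*44.519412 + p_d*66.151272] = 44.002976
  V(2,+0) = exp(-r*dt) * [p_u*0.000000 + p_m*15.610000 + p_d*44.519412] = 18.521191
  V(2,+1) = exp(-r*dt) * [p_u*0.000000 + p_m*0.000000 + p_d*15.610000] = 2.859791
  V(2,+2) = exp(-r*dt) * [p_u*0.000000 + p_m*0.000000 + p_d*0.000000] = 0.000000
  V(1,-1) = exp(-r*dt) * [p_u*18.521191 + p_m*44.002976 + p_d*65.633747] = 43.998433
  V(1,+0) = exp(-r*dt) * [p_u*2.859791 + p_m*18.521191 + p_d*44.002976] = 20.785162
  V(1,+1) = exp(-r*dt) * [p_u*0.000000 + p_m*2.859791 + p_d*18.521191] = 5.292045
  V(0,+0) = exp(-r*dt) * [p_u*5.292045 + p_m*20.785162 + p_d*43.998433] = 22.649539


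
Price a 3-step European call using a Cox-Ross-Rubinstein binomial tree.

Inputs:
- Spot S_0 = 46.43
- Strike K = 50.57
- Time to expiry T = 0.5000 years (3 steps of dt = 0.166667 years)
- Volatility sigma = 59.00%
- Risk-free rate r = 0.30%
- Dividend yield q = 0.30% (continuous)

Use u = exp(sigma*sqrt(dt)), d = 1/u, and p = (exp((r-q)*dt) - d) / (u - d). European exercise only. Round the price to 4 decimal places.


dt = T/N = 0.166667
u = exp(sigma*sqrt(dt)) = 1.272351; d = 1/u = 0.785947
p = (exp((r-q)*dt) - d) / (u - d) = 0.440073
Discount per step: exp(-r*dt) = 0.999500
Stock lattice S(k, i) with i counting down-moves:
  k=0: S(0,0) = 46.4300
  k=1: S(1,0) = 59.0753; S(1,1) = 36.4915
  k=2: S(2,0) = 75.1645; S(2,1) = 46.4300; S(2,2) = 28.6804
  k=3: S(3,0) = 95.6356; S(3,1) = 59.0753; S(3,2) = 36.4915; S(3,3) = 22.5412
Terminal payoffs V(N, i) = max(S_T - K, 0):
  V(3,0) = 45.065613; V(3,1) = 8.505264; V(3,2) = 0.000000; V(3,3) = 0.000000
Backward induction: V(k, i) = exp(-r*dt) * [p * V(k+1, i) + (1-p) * V(k+1, i+1)].
  V(2,0) = exp(-r*dt) * [p*45.065613 + (1-p)*8.505264] = 24.582186
  V(2,1) = exp(-r*dt) * [p*8.505264 + (1-p)*0.000000] = 3.741065
  V(2,2) = exp(-r*dt) * [p*0.000000 + (1-p)*0.000000] = 0.000000
  V(1,0) = exp(-r*dt) * [p*24.582186 + (1-p)*3.741065] = 12.906221
  V(1,1) = exp(-r*dt) * [p*3.741065 + (1-p)*0.000000] = 1.645518
  V(0,0) = exp(-r*dt) * [p*12.906221 + (1-p)*1.645518] = 6.597748

Answer: Price = V(0,0) = 6.5977


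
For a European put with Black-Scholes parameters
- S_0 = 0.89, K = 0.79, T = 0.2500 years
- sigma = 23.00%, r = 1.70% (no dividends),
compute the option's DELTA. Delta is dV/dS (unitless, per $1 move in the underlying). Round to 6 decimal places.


d1 = 1.1308784110; d2 = 1.0158784110
phi(d1) = 0.2104764469; exp(-qT) = 1.0000000000; exp(-rT) = 0.9957590185
N(-d1) = 0.1290531356
Delta = -exp(-qT) * N(-d1) = -1.0000000000 * 0.1290531356 = -0.129053

Answer: Delta = -0.129053


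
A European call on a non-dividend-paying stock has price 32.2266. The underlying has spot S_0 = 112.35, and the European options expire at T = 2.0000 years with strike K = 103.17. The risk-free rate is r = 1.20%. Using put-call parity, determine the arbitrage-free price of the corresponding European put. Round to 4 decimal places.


Answer: Put price = 20.6000

Derivation:
Put-call parity: C - P = S_0 * exp(-qT) - K * exp(-rT).
S_0 * exp(-qT) = 112.3500 * 1.00000000 = 112.35000000
K * exp(-rT) = 103.1700 * 0.97628571 = 100.72339668
P = C - S*exp(-qT) + K*exp(-rT)
P = 32.2266 - 112.35000000 + 100.72339668 = 20.6000


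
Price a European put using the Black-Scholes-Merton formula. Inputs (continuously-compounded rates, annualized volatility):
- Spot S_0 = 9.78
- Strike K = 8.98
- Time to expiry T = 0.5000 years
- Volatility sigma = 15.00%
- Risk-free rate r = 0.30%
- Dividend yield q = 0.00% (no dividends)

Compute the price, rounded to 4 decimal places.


Answer: Price = 0.1154

Derivation:
d1 = (ln(S/K) + (r - q + 0.5*sigma^2) * T) / (sigma * sqrt(T)) = 0.87176463
d2 = d1 - sigma * sqrt(T) = 0.76569861
exp(-rT) = 0.99850112; exp(-qT) = 1.00000000
P = K * exp(-rT) * N(-d2) - S_0 * exp(-qT) * N(-d1)
N(-d1) = 0.19166840; N(-d2) = 0.22192783
P = 8.9800 * 0.99850112 * 0.22192783 - 9.7800 * 1.00000000 * 0.19166840 = 0.1154


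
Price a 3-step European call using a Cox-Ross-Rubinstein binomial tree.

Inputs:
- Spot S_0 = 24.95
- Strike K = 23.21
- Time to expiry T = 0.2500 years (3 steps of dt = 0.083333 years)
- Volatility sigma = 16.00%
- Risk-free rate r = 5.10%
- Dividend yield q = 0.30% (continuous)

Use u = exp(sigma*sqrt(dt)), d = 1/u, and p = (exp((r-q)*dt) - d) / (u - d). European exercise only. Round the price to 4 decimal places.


dt = T/N = 0.083333
u = exp(sigma*sqrt(dt)) = 1.047271; d = 1/u = 0.954862
p = (exp((r-q)*dt) - d) / (u - d) = 0.531828
Discount per step: exp(-r*dt) = 0.995759
Stock lattice S(k, i) with i counting down-moves:
  k=0: S(0,0) = 24.9500
  k=1: S(1,0) = 26.1294; S(1,1) = 23.8238
  k=2: S(2,0) = 27.3646; S(2,1) = 24.9500; S(2,2) = 22.7485
  k=3: S(3,0) = 28.6582; S(3,1) = 26.1294; S(3,2) = 23.8238; S(3,3) = 21.7217
Terminal payoffs V(N, i) = max(S_T - K, 0):
  V(3,0) = 5.448150; V(3,1) = 2.919419; V(3,2) = 0.613817; V(3,3) = 0.000000
Backward induction: V(k, i) = exp(-r*dt) * [p * V(k+1, i) + (1-p) * V(k+1, i+1)].
  V(2,0) = exp(-r*dt) * [p*5.448150 + (1-p)*2.919419] = 4.246184
  V(2,1) = exp(-r*dt) * [p*2.919419 + (1-p)*0.613817] = 1.832196
  V(2,2) = exp(-r*dt) * [p*0.613817 + (1-p)*0.000000] = 0.325060
  V(1,0) = exp(-r*dt) * [p*4.246184 + (1-p)*1.832196] = 3.102806
  V(1,1) = exp(-r*dt) * [p*1.832196 + (1-p)*0.325060] = 1.121819
  V(0,0) = exp(-r*dt) * [p*3.102806 + (1-p)*1.121819] = 2.166137

Answer: Price = V(0,0) = 2.1661


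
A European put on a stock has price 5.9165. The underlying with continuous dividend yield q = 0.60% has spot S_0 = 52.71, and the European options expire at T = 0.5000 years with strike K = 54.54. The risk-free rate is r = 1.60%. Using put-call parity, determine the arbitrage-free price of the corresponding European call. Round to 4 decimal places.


Put-call parity: C - P = S_0 * exp(-qT) - K * exp(-rT).
S_0 * exp(-qT) = 52.7100 * 0.99700450 = 52.55210696
K * exp(-rT) = 54.5400 * 0.99203191 = 54.10542064
C = P + S*exp(-qT) - K*exp(-rT)
C = 5.9165 + 52.55210696 - 54.10542064 = 4.3632

Answer: Call price = 4.3632


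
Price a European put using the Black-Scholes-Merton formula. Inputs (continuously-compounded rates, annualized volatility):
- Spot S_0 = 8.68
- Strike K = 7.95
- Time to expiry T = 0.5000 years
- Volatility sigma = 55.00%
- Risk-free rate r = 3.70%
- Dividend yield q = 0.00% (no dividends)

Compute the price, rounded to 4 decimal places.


d1 = (ln(S/K) + (r - q + 0.5*sigma^2) * T) / (sigma * sqrt(T)) = 0.46791081
d2 = d1 - sigma * sqrt(T) = 0.07900208
exp(-rT) = 0.98167007; exp(-qT) = 1.00000000
P = K * exp(-rT) * N(-d2) - S_0 * exp(-qT) * N(-d1)
N(-d1) = 0.31992419; N(-d2) = 0.46851548
P = 7.9500 * 0.98167007 * 0.46851548 - 8.6800 * 1.00000000 * 0.31992419 = 0.8795

Answer: Price = 0.8795


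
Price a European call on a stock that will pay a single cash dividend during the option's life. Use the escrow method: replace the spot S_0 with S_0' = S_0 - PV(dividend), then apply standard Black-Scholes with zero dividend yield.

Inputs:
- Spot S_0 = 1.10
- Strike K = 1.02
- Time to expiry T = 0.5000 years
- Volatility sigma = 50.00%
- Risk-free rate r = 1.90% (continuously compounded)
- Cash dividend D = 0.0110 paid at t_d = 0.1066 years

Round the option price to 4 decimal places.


Answer: Price = 0.1899

Derivation:
PV(D) = D * exp(-r * t_d) = 0.0110 * 0.99797665 = 0.01097774
S_0' = S_0 - PV(D) = 1.1000 - 0.01097774 = 1.08902226
d1 = (ln(S_0'/K) + (r + sigma^2/2)*T) / (sigma*sqrt(T)) = 0.38884553
d2 = d1 - sigma*sqrt(T) = 0.03529214
exp(-rT) = 0.99054498
N(d1) = 0.65130479; N(d2) = 0.51407660
C = S_0' * N(d1) - K * exp(-rT) * N(d2) = 1.08902226 * 0.65130479 - 1.0200 * 0.99054498 * 0.51407660 = 0.1899


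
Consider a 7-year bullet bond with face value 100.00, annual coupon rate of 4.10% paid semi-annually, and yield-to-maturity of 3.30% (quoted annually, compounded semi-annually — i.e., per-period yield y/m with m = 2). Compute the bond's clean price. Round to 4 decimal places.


Answer: Price = 104.9639

Derivation:
Coupon per period c = face * coupon_rate / m = 2.050000
Periods per year m = 2; per-period yield y/m = 0.016500
Number of cashflows N = 14
Cashflows (t years, CF_t, discount factor 1/(1+y/m)^(m*t), PV):
  t = 0.5000: CF_t = 2.050000, DF = 0.983768, PV = 2.016724
  t = 1.0000: CF_t = 2.050000, DF = 0.967799, PV = 1.983988
  t = 1.5000: CF_t = 2.050000, DF = 0.952090, PV = 1.951784
  t = 2.0000: CF_t = 2.050000, DF = 0.936635, PV = 1.920102
  t = 2.5000: CF_t = 2.050000, DF = 0.921432, PV = 1.888935
  t = 3.0000: CF_t = 2.050000, DF = 0.906475, PV = 1.858273
  t = 3.5000: CF_t = 2.050000, DF = 0.891761, PV = 1.828109
  t = 4.0000: CF_t = 2.050000, DF = 0.877285, PV = 1.798435
  t = 4.5000: CF_t = 2.050000, DF = 0.863045, PV = 1.769243
  t = 5.0000: CF_t = 2.050000, DF = 0.849036, PV = 1.740524
  t = 5.5000: CF_t = 2.050000, DF = 0.835254, PV = 1.712272
  t = 6.0000: CF_t = 2.050000, DF = 0.821696, PV = 1.684478
  t = 6.5000: CF_t = 2.050000, DF = 0.808359, PV = 1.657135
  t = 7.0000: CF_t = 102.050000, DF = 0.795237, PV = 81.153947
Price P = sum_t PV_t = 104.963949


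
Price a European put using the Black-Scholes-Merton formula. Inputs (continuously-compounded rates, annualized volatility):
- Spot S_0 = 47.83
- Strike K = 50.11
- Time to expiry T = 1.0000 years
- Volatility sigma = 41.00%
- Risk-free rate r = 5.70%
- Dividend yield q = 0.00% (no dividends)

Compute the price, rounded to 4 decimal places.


d1 = (ln(S/K) + (r - q + 0.5*sigma^2) * T) / (sigma * sqrt(T)) = 0.23044505
d2 = d1 - sigma * sqrt(T) = -0.17955495
exp(-rT) = 0.94459407; exp(-qT) = 1.00000000
P = K * exp(-rT) * N(-d2) - S_0 * exp(-qT) * N(-d1)
N(-d1) = 0.40887298; N(-d2) = 0.57124901
P = 50.1100 * 0.94459407 * 0.57124901 - 47.8300 * 1.00000000 * 0.40887298 = 7.4829

Answer: Price = 7.4829


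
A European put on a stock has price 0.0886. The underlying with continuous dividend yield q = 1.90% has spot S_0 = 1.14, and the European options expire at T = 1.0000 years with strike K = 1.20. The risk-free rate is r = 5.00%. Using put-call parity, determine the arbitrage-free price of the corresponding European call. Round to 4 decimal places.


Put-call parity: C - P = S_0 * exp(-qT) - K * exp(-rT).
S_0 * exp(-qT) = 1.1400 * 0.98117936 = 1.11854447
K * exp(-rT) = 1.2000 * 0.95122942 = 1.14147531
C = P + S*exp(-qT) - K*exp(-rT)
C = 0.0886 + 1.11854447 - 1.14147531 = 0.0657

Answer: Call price = 0.0657


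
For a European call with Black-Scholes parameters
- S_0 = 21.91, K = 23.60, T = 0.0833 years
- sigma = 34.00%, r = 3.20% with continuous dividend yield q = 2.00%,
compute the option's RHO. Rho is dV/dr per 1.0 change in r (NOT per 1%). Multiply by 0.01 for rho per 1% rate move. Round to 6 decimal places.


d1 = -0.6979443445; d2 = -0.7960742584
phi(d1) = 0.3127029167; exp(-qT) = 0.9983353870; exp(-rT) = 0.9973379496
N(d2) = 0.2129944375
Rho = K*T*exp(-rT)*N(d2) = 23.6000 * 0.0833 * 0.9973379496 * 0.2129944375 = 0.417607

Answer: Rho = 0.417607


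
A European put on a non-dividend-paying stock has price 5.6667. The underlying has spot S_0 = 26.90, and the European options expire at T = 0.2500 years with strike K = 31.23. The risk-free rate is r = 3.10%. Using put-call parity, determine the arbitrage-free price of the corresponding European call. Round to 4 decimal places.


Put-call parity: C - P = S_0 * exp(-qT) - K * exp(-rT).
S_0 * exp(-qT) = 26.9000 * 1.00000000 = 26.90000000
K * exp(-rT) = 31.2300 * 0.99227995 = 30.98890296
C = P + S*exp(-qT) - K*exp(-rT)
C = 5.6667 + 26.90000000 - 30.98890296 = 1.5778

Answer: Call price = 1.5778


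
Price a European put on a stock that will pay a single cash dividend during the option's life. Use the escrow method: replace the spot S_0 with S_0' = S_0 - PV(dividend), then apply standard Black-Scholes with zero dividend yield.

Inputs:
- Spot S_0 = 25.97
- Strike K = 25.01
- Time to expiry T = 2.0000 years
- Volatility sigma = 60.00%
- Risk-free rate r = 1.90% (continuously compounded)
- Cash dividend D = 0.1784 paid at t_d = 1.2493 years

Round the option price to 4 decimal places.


Answer: Price = 7.3611

Derivation:
PV(D) = D * exp(-r * t_d) = 0.1784 * 0.97654280 = 0.17421524
S_0' = S_0 - PV(D) = 25.9700 - 0.17421524 = 25.79578476
d1 = (ln(S_0'/K) + (r + sigma^2/2)*T) / (sigma*sqrt(T)) = 0.50550516
d2 = d1 - sigma*sqrt(T) = -0.34302298
exp(-rT) = 0.96271294
N(-d1) = 0.30660204; N(-d2) = 0.63420941
P = K * exp(-rT) * N(-d2) - S_0' * N(-d1) = 25.0100 * 0.96271294 * 0.63420941 - 25.79578476 * 0.30660204 = 7.3611


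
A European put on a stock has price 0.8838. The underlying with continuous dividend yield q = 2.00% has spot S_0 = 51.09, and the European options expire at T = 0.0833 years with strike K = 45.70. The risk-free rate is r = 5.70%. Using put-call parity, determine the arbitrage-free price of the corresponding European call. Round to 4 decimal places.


Answer: Call price = 6.4052

Derivation:
Put-call parity: C - P = S_0 * exp(-qT) - K * exp(-rT).
S_0 * exp(-qT) = 51.0900 * 0.99833539 = 51.00495492
K * exp(-rT) = 45.7000 * 0.99526315 = 45.48352616
C = P + S*exp(-qT) - K*exp(-rT)
C = 0.8838 + 51.00495492 - 45.48352616 = 6.4052


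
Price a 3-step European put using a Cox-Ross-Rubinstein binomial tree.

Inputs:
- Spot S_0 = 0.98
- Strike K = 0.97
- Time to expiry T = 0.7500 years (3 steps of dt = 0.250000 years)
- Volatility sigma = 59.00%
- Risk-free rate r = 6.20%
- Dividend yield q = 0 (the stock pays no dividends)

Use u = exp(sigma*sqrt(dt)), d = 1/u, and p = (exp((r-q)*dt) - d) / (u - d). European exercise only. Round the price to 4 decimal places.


dt = T/N = 0.250000
u = exp(sigma*sqrt(dt)) = 1.343126; d = 1/u = 0.744532
p = (exp((r-q)*dt) - d) / (u - d) = 0.452876
Discount per step: exp(-r*dt) = 0.984620
Stock lattice S(k, i) with i counting down-moves:
  k=0: S(0,0) = 0.9800
  k=1: S(1,0) = 1.3163; S(1,1) = 0.7296
  k=2: S(2,0) = 1.7679; S(2,1) = 0.9800; S(2,2) = 0.5432
  k=3: S(3,0) = 2.3745; S(3,1) = 1.3163; S(3,2) = 0.7296; S(3,3) = 0.4045
Terminal payoffs V(N, i) = max(K - S_T, 0):
  V(3,0) = 0.000000; V(3,1) = 0.000000; V(3,2) = 0.240359; V(3,3) = 0.565540
Backward induction: V(k, i) = exp(-r*dt) * [p * V(k+1, i) + (1-p) * V(k+1, i+1)].
  V(2,0) = exp(-r*dt) * [p*0.000000 + (1-p)*0.000000] = 0.000000
  V(2,1) = exp(-r*dt) * [p*0.000000 + (1-p)*0.240359] = 0.129484
  V(2,2) = exp(-r*dt) * [p*0.240359 + (1-p)*0.565540] = 0.411840
  V(1,0) = exp(-r*dt) * [p*0.000000 + (1-p)*0.129484] = 0.069754
  V(1,1) = exp(-r*dt) * [p*0.129484 + (1-p)*0.411840] = 0.279600
  V(0,0) = exp(-r*dt) * [p*0.069754 + (1-p)*0.279600] = 0.181727

Answer: Price = V(0,0) = 0.1817


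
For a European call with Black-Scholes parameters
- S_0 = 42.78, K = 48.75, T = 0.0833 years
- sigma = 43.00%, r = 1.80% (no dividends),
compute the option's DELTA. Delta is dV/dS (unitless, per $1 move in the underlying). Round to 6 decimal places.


d1 = -0.9784741934; d2 = -1.1025796728
phi(d1) = 0.2471785308; exp(-qT) = 1.0000000000; exp(-rT) = 0.9985017235
N(d1) = 0.1639199244
Delta = exp(-qT) * N(d1) = 1.0000000000 * 0.1639199244 = 0.163920

Answer: Delta = 0.163920


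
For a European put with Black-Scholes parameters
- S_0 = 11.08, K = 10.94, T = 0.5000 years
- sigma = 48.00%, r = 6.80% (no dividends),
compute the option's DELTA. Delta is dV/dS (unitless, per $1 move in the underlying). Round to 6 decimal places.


Answer: Delta = -0.379291

Derivation:
d1 = 0.3073436216; d2 = -0.0320676333
phi(d1) = 0.3805382489; exp(-qT) = 1.0000000000; exp(-rT) = 0.9665715046
N(-d1) = 0.3792909180
Delta = -exp(-qT) * N(-d1) = -1.0000000000 * 0.3792909180 = -0.379291


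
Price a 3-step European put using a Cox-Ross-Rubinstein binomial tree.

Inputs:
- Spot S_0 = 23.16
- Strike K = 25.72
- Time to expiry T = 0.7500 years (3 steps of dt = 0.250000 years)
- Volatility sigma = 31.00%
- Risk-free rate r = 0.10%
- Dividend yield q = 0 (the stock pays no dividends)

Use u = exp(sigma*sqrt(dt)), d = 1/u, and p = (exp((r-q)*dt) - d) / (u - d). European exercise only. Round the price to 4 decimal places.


Answer: Price = V(0,0) = 4.0960

Derivation:
dt = T/N = 0.250000
u = exp(sigma*sqrt(dt)) = 1.167658; d = 1/u = 0.856415
p = (exp((r-q)*dt) - d) / (u - d) = 0.462131
Discount per step: exp(-r*dt) = 0.999750
Stock lattice S(k, i) with i counting down-moves:
  k=0: S(0,0) = 23.1600
  k=1: S(1,0) = 27.0430; S(1,1) = 19.8346
  k=2: S(2,0) = 31.5769; S(2,1) = 23.1600; S(2,2) = 16.9866
  k=3: S(3,0) = 36.8710; S(3,1) = 27.0430; S(3,2) = 19.8346; S(3,3) = 14.5476
Terminal payoffs V(N, i) = max(K - S_T, 0):
  V(3,0) = 0.000000; V(3,1) = 0.000000; V(3,2) = 5.885424; V(3,3) = 11.172391
Backward induction: V(k, i) = exp(-r*dt) * [p * V(k+1, i) + (1-p) * V(k+1, i+1)].
  V(2,0) = exp(-r*dt) * [p*0.000000 + (1-p)*0.000000] = 0.000000
  V(2,1) = exp(-r*dt) * [p*0.000000 + (1-p)*5.885424] = 3.164798
  V(2,2) = exp(-r*dt) * [p*5.885424 + (1-p)*11.172391] = 8.726939
  V(1,0) = exp(-r*dt) * [p*0.000000 + (1-p)*3.164798] = 1.701822
  V(1,1) = exp(-r*dt) * [p*3.164798 + (1-p)*8.726939] = 6.154964
  V(0,0) = exp(-r*dt) * [p*1.701822 + (1-p)*6.154964] = 4.096006


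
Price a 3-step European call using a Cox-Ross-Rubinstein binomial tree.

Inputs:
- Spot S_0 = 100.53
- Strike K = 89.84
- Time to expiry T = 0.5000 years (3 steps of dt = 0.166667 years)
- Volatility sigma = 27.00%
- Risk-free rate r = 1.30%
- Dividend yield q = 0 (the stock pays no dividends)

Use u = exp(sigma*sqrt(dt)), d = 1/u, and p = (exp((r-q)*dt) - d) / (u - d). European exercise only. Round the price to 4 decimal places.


dt = T/N = 0.166667
u = exp(sigma*sqrt(dt)) = 1.116532; d = 1/u = 0.895631
p = (exp((r-q)*dt) - d) / (u - d) = 0.482290
Discount per step: exp(-r*dt) = 0.997836
Stock lattice S(k, i) with i counting down-moves:
  k=0: S(0,0) = 100.5300
  k=1: S(1,0) = 112.2449; S(1,1) = 90.0378
  k=2: S(2,0) = 125.3250; S(2,1) = 100.5300; S(2,2) = 80.6406
  k=3: S(3,0) = 139.9293; S(3,1) = 112.2449; S(3,2) = 90.0378; S(3,3) = 72.2242
Terminal payoffs V(N, i) = max(S_T - K, 0):
  V(3,0) = 50.089301; V(3,1) = 22.404915; V(3,2) = 0.197761; V(3,3) = 0.000000
Backward induction: V(k, i) = exp(-r*dt) * [p * V(k+1, i) + (1-p) * V(k+1, i+1)].
  V(2,0) = exp(-r*dt) * [p*50.089301 + (1-p)*22.404915] = 35.679431
  V(2,1) = exp(-r*dt) * [p*22.404915 + (1-p)*0.197761] = 10.884443
  V(2,2) = exp(-r*dt) * [p*0.197761 + (1-p)*0.000000] = 0.095172
  V(1,0) = exp(-r*dt) * [p*35.679431 + (1-p)*10.884443] = 22.793380
  V(1,1) = exp(-r*dt) * [p*10.884443 + (1-p)*0.095172] = 5.287262
  V(0,0) = exp(-r*dt) * [p*22.793380 + (1-p)*5.287262] = 13.700572

Answer: Price = V(0,0) = 13.7006


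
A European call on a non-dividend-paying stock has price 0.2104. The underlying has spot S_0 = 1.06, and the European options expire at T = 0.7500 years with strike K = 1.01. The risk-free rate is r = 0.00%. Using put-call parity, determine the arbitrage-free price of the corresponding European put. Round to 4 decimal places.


Answer: Put price = 0.1604

Derivation:
Put-call parity: C - P = S_0 * exp(-qT) - K * exp(-rT).
S_0 * exp(-qT) = 1.0600 * 1.00000000 = 1.06000000
K * exp(-rT) = 1.0100 * 1.00000000 = 1.01000000
P = C - S*exp(-qT) + K*exp(-rT)
P = 0.2104 - 1.06000000 + 1.01000000 = 0.1604


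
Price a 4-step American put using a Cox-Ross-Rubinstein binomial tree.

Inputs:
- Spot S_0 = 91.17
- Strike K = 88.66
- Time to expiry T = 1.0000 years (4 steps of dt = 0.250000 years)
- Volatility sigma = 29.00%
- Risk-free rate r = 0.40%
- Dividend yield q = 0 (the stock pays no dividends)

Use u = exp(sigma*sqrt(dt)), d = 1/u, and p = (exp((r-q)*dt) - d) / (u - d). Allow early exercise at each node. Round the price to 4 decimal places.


dt = T/N = 0.250000
u = exp(sigma*sqrt(dt)) = 1.156040; d = 1/u = 0.865022
p = (exp((r-q)*dt) - d) / (u - d) = 0.467251
Discount per step: exp(-r*dt) = 0.999000
Stock lattice S(k, i) with i counting down-moves:
  k=0: S(0,0) = 91.1700
  k=1: S(1,0) = 105.3961; S(1,1) = 78.8641
  k=2: S(2,0) = 121.8421; S(2,1) = 91.1700; S(2,2) = 68.2192
  k=3: S(3,0) = 140.8543; S(3,1) = 105.3961; S(3,2) = 78.8641; S(3,3) = 59.0111
  k=4: S(4,0) = 162.8331; S(4,1) = 121.8421; S(4,2) = 91.1700; S(4,3) = 68.2192; S(4,4) = 51.0459
Terminal payoffs V(N, i) = max(K - S_T, 0):
  V(4,0) = 0.000000; V(4,1) = 0.000000; V(4,2) = 0.000000; V(4,3) = 20.440811; V(4,4) = 37.614066
Backward induction: V(k, i) = exp(-r*dt) * [p * V(k+1, i) + (1-p) * V(k+1, i+1)]; then take max(V_cont, immediate exercise) for American.
  V(3,0) = exp(-r*dt) * [p*0.000000 + (1-p)*0.000000] = 0.000000; exercise = 0.000000; V(3,0) = max -> 0.000000
  V(3,1) = exp(-r*dt) * [p*0.000000 + (1-p)*0.000000] = 0.000000; exercise = 0.000000; V(3,1) = max -> 0.000000
  V(3,2) = exp(-r*dt) * [p*0.000000 + (1-p)*20.440811] = 10.878930; exercise = 9.795918; V(3,2) = max -> 10.878930
  V(3,3) = exp(-r*dt) * [p*20.440811 + (1-p)*37.614066] = 29.560265; exercise = 29.648880; V(3,3) = max -> 29.648880
  V(2,0) = exp(-r*dt) * [p*0.000000 + (1-p)*0.000000] = 0.000000; exercise = 0.000000; V(2,0) = max -> 0.000000
  V(2,1) = exp(-r*dt) * [p*0.000000 + (1-p)*10.878930] = 5.789943; exercise = 0.000000; V(2,1) = max -> 5.789943
  V(2,2) = exp(-r*dt) * [p*10.878930 + (1-p)*29.648880] = 20.857728; exercise = 20.440811; V(2,2) = max -> 20.857728
  V(1,0) = exp(-r*dt) * [p*0.000000 + (1-p)*5.789943] = 3.081501; exercise = 0.000000; V(1,0) = max -> 3.081501
  V(1,1) = exp(-r*dt) * [p*5.789943 + (1-p)*20.857728] = 13.803475; exercise = 9.795918; V(1,1) = max -> 13.803475
  V(0,0) = exp(-r*dt) * [p*3.081501 + (1-p)*13.803475] = 8.784830; exercise = 0.000000; V(0,0) = max -> 8.784830

Answer: Price = V(0,0) = 8.7848


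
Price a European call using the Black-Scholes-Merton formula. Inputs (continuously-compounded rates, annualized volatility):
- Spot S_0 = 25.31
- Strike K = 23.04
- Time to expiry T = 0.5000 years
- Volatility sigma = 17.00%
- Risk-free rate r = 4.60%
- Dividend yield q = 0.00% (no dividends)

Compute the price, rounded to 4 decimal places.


Answer: Price = 3.0452

Derivation:
d1 = (ln(S/K) + (r - q + 0.5*sigma^2) * T) / (sigma * sqrt(T)) = 1.03314739
d2 = d1 - sigma * sqrt(T) = 0.91293923
exp(-rT) = 0.97726248; exp(-qT) = 1.00000000
C = S_0 * exp(-qT) * N(d1) - K * exp(-rT) * N(d2)
N(d1) = 0.84923253; N(d2) = 0.81936275
C = 25.3100 * 1.00000000 * 0.84923253 - 23.0400 * 0.97726248 * 0.81936275 = 3.0452


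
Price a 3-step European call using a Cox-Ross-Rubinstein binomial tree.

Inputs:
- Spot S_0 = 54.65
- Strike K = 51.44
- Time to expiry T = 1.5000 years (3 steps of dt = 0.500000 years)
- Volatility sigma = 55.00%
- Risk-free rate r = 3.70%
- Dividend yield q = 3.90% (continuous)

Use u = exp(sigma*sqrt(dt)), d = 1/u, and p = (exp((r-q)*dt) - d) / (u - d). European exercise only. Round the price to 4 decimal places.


dt = T/N = 0.500000
u = exp(sigma*sqrt(dt)) = 1.475370; d = 1/u = 0.677796
p = (exp((r-q)*dt) - d) / (u - d) = 0.402727
Discount per step: exp(-r*dt) = 0.981670
Stock lattice S(k, i) with i counting down-moves:
  k=0: S(0,0) = 54.6500
  k=1: S(1,0) = 80.6290; S(1,1) = 37.0416
  k=2: S(2,0) = 118.9575; S(2,1) = 54.6500; S(2,2) = 25.1066
  k=3: S(3,0) = 175.5064; S(3,1) = 80.6290; S(3,2) = 37.0416; S(3,3) = 17.0172
Terminal payoffs V(N, i) = max(S_T - K, 0):
  V(3,0) = 124.066381; V(3,1) = 29.188964; V(3,2) = 0.000000; V(3,3) = 0.000000
Backward induction: V(k, i) = exp(-r*dt) * [p * V(k+1, i) + (1-p) * V(k+1, i+1)].
  V(2,0) = exp(-r*dt) * [p*124.066381 + (1-p)*29.188964] = 66.163236
  V(2,1) = exp(-r*dt) * [p*29.188964 + (1-p)*0.000000] = 11.539708
  V(2,2) = exp(-r*dt) * [p*0.000000 + (1-p)*0.000000] = 0.000000
  V(1,0) = exp(-r*dt) * [p*66.163236 + (1-p)*11.539708] = 32.923319
  V(1,1) = exp(-r*dt) * [p*11.539708 + (1-p)*0.000000] = 4.562165
  V(0,0) = exp(-r*dt) * [p*32.923319 + (1-p)*4.562165] = 15.690978

Answer: Price = V(0,0) = 15.6910


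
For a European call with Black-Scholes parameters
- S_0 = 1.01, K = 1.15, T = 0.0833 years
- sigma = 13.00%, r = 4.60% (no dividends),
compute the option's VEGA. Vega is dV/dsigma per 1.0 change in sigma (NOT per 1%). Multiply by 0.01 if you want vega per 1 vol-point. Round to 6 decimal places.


Answer: Vega = 0.000441

Derivation:
d1 = -3.3388873781; d2 = -3.3764076393
phi(d1) = 0.0015139654; exp(-qT) = 1.0000000000; exp(-rT) = 0.9961755320
Vega = S * exp(-qT) * phi(d1) * sqrt(T) = 1.0100 * 1.0000000000 * 0.0015139654 * 0.2886173938 = 0.000441


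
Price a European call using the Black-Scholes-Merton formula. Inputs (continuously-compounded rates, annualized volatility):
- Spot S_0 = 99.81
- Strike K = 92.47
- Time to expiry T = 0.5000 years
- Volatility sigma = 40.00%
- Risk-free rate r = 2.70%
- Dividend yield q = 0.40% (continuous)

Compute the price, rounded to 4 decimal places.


Answer: Price = 15.4316

Derivation:
d1 = (ln(S/K) + (r - q + 0.5*sigma^2) * T) / (sigma * sqrt(T)) = 0.45213861
d2 = d1 - sigma * sqrt(T) = 0.16929590
exp(-rT) = 0.98659072; exp(-qT) = 0.99800200
C = S_0 * exp(-qT) * N(d1) - K * exp(-rT) * N(d2)
N(d1) = 0.67441544; N(d2) = 0.56721805
C = 99.8100 * 0.99800200 * 0.67441544 - 92.4700 * 0.98659072 * 0.56721805 = 15.4316


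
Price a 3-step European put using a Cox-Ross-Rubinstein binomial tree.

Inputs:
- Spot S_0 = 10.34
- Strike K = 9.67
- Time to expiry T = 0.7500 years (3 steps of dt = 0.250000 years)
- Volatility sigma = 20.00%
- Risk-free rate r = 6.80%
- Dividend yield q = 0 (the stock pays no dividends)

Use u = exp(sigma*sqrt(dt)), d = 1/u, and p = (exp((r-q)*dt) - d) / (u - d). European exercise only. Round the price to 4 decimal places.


dt = T/N = 0.250000
u = exp(sigma*sqrt(dt)) = 1.105171; d = 1/u = 0.904837
p = (exp((r-q)*dt) - d) / (u - d) = 0.560605
Discount per step: exp(-r*dt) = 0.983144
Stock lattice S(k, i) with i counting down-moves:
  k=0: S(0,0) = 10.3400
  k=1: S(1,0) = 11.4275; S(1,1) = 9.3560
  k=2: S(2,0) = 12.6293; S(2,1) = 10.3400; S(2,2) = 8.4657
  k=3: S(3,0) = 13.9575; S(3,1) = 11.4275; S(3,2) = 9.3560; S(3,3) = 7.6601
Terminal payoffs V(N, i) = max(K - S_T, 0):
  V(3,0) = 0.000000; V(3,1) = 0.000000; V(3,2) = 0.313981; V(3,3) = 2.009940
Backward induction: V(k, i) = exp(-r*dt) * [p * V(k+1, i) + (1-p) * V(k+1, i+1)].
  V(2,0) = exp(-r*dt) * [p*0.000000 + (1-p)*0.000000] = 0.000000
  V(2,1) = exp(-r*dt) * [p*0.000000 + (1-p)*0.313981] = 0.135636
  V(2,2) = exp(-r*dt) * [p*0.313981 + (1-p)*2.009940] = 1.041323
  V(1,0) = exp(-r*dt) * [p*0.000000 + (1-p)*0.135636] = 0.058593
  V(1,1) = exp(-r*dt) * [p*0.135636 + (1-p)*1.041323] = 0.524597
  V(0,0) = exp(-r*dt) * [p*0.058593 + (1-p)*0.524597] = 0.258914

Answer: Price = V(0,0) = 0.2589


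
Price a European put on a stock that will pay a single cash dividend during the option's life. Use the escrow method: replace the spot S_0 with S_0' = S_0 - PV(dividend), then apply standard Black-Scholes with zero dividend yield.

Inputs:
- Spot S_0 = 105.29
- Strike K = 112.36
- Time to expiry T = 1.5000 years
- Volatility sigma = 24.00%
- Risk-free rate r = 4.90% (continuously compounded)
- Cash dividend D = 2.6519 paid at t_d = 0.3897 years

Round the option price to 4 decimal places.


Answer: Price = 12.9720

Derivation:
PV(D) = D * exp(-r * t_d) = 2.6519 * 0.98108586 = 2.60174159
S_0' = S_0 - PV(D) = 105.2900 - 2.60174159 = 102.68825841
d1 = (ln(S_0'/K) + (r + sigma^2/2)*T) / (sigma*sqrt(T)) = 0.09080047
d2 = d1 - sigma*sqrt(T) = -0.20313830
exp(-rT) = 0.92913615
N(-d1) = 0.46382557; N(-d2) = 0.58048653
P = K * exp(-rT) * N(-d2) - S_0' * N(-d1) = 112.3600 * 0.92913615 * 0.58048653 - 102.68825841 * 0.46382557 = 12.9720


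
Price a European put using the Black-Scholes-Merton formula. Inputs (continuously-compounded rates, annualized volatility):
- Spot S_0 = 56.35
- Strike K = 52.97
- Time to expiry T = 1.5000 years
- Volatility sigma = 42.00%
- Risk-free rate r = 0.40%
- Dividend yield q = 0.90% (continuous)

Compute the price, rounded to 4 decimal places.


Answer: Price = 9.5749

Derivation:
d1 = (ln(S/K) + (r - q + 0.5*sigma^2) * T) / (sigma * sqrt(T)) = 0.36286765
d2 = d1 - sigma * sqrt(T) = -0.15152519
exp(-rT) = 0.99401796; exp(-qT) = 0.98659072
P = K * exp(-rT) * N(-d2) - S_0 * exp(-qT) * N(-d1)
N(-d1) = 0.35835188; N(-d2) = 0.56021928
P = 52.9700 * 0.99401796 * 0.56021928 - 56.3500 * 0.98659072 * 0.35835188 = 9.5749


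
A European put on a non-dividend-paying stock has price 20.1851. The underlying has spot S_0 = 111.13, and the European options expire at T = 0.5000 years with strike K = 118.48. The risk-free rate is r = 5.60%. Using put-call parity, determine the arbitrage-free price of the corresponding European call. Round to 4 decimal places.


Answer: Call price = 16.1065

Derivation:
Put-call parity: C - P = S_0 * exp(-qT) - K * exp(-rT).
S_0 * exp(-qT) = 111.1300 * 1.00000000 = 111.13000000
K * exp(-rT) = 118.4800 * 0.97238837 = 115.20857370
C = P + S*exp(-qT) - K*exp(-rT)
C = 20.1851 + 111.13000000 - 115.20857370 = 16.1065


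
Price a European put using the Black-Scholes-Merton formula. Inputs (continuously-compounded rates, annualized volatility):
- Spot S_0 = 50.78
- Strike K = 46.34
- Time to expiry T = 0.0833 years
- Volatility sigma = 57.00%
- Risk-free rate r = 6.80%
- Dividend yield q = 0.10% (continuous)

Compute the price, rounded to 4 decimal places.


d1 = (ln(S/K) + (r - q + 0.5*sigma^2) * T) / (sigma * sqrt(T)) = 0.67235399
d2 = d1 - sigma * sqrt(T) = 0.50784208
exp(-rT) = 0.99435161; exp(-qT) = 0.99991670
P = K * exp(-rT) * N(-d2) - S_0 * exp(-qT) * N(-d1)
N(-d1) = 0.25067918; N(-d2) = 0.30578205
P = 46.3400 * 0.99435161 * 0.30578205 - 50.7800 * 0.99991670 * 0.25067918 = 1.3615

Answer: Price = 1.3615


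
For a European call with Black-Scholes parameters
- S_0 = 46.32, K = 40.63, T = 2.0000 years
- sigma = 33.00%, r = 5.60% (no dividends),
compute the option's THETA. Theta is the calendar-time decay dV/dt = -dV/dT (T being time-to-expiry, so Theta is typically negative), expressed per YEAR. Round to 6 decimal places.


d1 = 0.7541767867; d2 = 0.2874863111
phi(d1) = 0.3001929495; exp(-qT) = 1.0000000000; exp(-rT) = 0.8940442575
Theta = -S*exp(-qT)*phi(d1)*sigma/(2*sqrt(T)) - r*K*exp(-rT)*N(d2) + q*S*exp(-qT)*N(d1)
N(d1) = 0.7746284628; N(d2) = 0.6131300090; sqrt(T) = 1.4142135624
Term 1 = -46.3200 * 1.0000000000 * 0.3001929495 * 0.3300 / (2 * 1.4142135624) = -1.6223254644
Term 2 = -0.0560 * 40.6300 * 0.8940442575 * 0.6131300090 = -1.2472296886
Term 3 = 0 (no dividend yield, q = 0)
Theta = -1.6223254644 + (-1.2472296886) + (0.0000000000) = -2.869555

Answer: Theta = -2.869555


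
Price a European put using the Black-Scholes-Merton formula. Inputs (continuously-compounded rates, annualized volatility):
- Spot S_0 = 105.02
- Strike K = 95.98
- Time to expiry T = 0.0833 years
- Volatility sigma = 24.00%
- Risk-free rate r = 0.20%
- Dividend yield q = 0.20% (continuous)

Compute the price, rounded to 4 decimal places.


d1 = (ln(S/K) + (r - q + 0.5*sigma^2) * T) / (sigma * sqrt(T)) = 1.33409047
d2 = d1 - sigma * sqrt(T) = 1.26482230
exp(-rT) = 0.99983341; exp(-qT) = 0.99983341
P = K * exp(-rT) * N(-d2) - S_0 * exp(-qT) * N(-d1)
N(-d1) = 0.09108710; N(-d2) = 0.10296752
P = 95.9800 * 0.99983341 * 0.10296752 - 105.0200 * 0.99983341 * 0.09108710 = 0.3168

Answer: Price = 0.3168


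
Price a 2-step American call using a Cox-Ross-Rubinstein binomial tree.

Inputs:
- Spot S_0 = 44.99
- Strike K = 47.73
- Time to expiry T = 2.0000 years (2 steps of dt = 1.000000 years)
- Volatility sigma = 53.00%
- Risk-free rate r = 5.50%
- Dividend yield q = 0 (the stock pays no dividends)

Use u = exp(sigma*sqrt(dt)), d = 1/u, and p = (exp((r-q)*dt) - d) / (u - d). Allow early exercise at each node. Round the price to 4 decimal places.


Answer: Price = V(0,0) = 13.0674

Derivation:
dt = T/N = 1.000000
u = exp(sigma*sqrt(dt)) = 1.698932; d = 1/u = 0.588605
p = (exp((r-q)*dt) - d) / (u - d) = 0.421439
Discount per step: exp(-r*dt) = 0.946485
Stock lattice S(k, i) with i counting down-moves:
  k=0: S(0,0) = 44.9900
  k=1: S(1,0) = 76.4350; S(1,1) = 26.4813
  k=2: S(2,0) = 129.8578; S(2,1) = 44.9900; S(2,2) = 15.5870
Terminal payoffs V(N, i) = max(S_T - K, 0):
  V(2,0) = 82.127831; V(2,1) = 0.000000; V(2,2) = 0.000000
Backward induction: V(k, i) = exp(-r*dt) * [p * V(k+1, i) + (1-p) * V(k+1, i+1)]; then take max(V_cont, immediate exercise) for American.
  V(1,0) = exp(-r*dt) * [p*82.127831 + (1-p)*0.000000] = 32.759650; exercise = 28.704965; V(1,0) = max -> 32.759650
  V(1,1) = exp(-r*dt) * [p*0.000000 + (1-p)*0.000000] = 0.000000; exercise = 0.000000; V(1,1) = max -> 0.000000
  V(0,0) = exp(-r*dt) * [p*32.759650 + (1-p)*0.000000] = 13.067369; exercise = 0.000000; V(0,0) = max -> 13.067369
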